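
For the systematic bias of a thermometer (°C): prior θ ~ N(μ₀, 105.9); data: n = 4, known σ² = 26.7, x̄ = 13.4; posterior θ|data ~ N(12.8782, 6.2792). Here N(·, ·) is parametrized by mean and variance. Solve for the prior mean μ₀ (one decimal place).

With known observation variance, the Normal–Normal posterior has precision τ_n = τ₀ + n/σ² and mean μ_n = (τ₀μ₀ + (n/σ²)x̄)/τ_n.
Here τ₀ = 1/105.9 = 0.009443 and τ_data = 4/26.7 = 0.149813, so τ_n = 0.159256.
Rearranging for μ₀: μ₀ = (μ_n·τ_n − τ_data·x̄)/τ₀ = (12.8782·0.159256 − 0.149813·13.4) / 0.009443 = 0.043436/0.009443 ≈ 4.6.

μ₀ = 4.6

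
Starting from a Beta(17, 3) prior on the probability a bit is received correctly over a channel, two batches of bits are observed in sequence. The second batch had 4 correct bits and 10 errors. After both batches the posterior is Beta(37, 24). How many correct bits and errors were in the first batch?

Because Beta–binomial updating is additive in the counts, the combined data contributed (α_post−α_prior, β_post−β_prior) successes and failures.
Total across both batches: 37−17=20 correct bits, 24−3=21 errors.
Subtract the second batch: 20−4=16 correct bits and 21−10=11 errors.

16 correct bits and 11 errors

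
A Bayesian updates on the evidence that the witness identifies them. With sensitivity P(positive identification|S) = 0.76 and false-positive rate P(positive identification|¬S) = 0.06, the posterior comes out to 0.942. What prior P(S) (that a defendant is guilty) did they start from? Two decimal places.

P(S) = 0.56

In odds form, posterior odds = prior odds × likelihood ratio, so prior odds = posterior odds ÷ LR.
Posterior odds = 0.942/(1−0.942) = 16.2414. LR = 0.76/0.06 = 12.6667.
Prior odds = 16.2414/12.6667 = 1.2822, so P(S) = 1.2822/(1+1.2822) ≈ 0.56.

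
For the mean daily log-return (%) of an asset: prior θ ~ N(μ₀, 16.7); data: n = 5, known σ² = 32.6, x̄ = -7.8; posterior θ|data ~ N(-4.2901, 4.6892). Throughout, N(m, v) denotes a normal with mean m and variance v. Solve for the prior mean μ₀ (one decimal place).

With known observation variance, the Normal–Normal posterior has precision τ_n = τ₀ + n/σ² and mean μ_n = (τ₀μ₀ + (n/σ²)x̄)/τ_n.
Here τ₀ = 1/16.7 = 0.059880 and τ_data = 5/32.6 = 0.153374, so τ_n = 0.213254.
Rearranging for μ₀: μ₀ = (μ_n·τ_n − τ_data·x̄)/τ₀ = (-4.2901·0.213254 − 0.153374·-7.8) / 0.059880 = 0.281436/0.059880 ≈ 4.7.

μ₀ = 4.7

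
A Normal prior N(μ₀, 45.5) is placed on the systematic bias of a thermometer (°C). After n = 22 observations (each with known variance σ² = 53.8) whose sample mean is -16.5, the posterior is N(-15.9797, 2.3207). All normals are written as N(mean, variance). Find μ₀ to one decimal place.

With known observation variance, the Normal–Normal posterior has precision τ_n = τ₀ + n/σ² and mean μ_n = (τ₀μ₀ + (n/σ²)x̄)/τ_n.
Here τ₀ = 1/45.5 = 0.021978 and τ_data = 22/53.8 = 0.408922, so τ_n = 0.430900.
Rearranging for μ₀: μ₀ = (μ_n·τ_n − τ_data·x̄)/τ₀ = (-15.9797·0.430900 − 0.408922·-16.5) / 0.021978 = -0.138440/0.021978 ≈ -6.3.

μ₀ = -6.3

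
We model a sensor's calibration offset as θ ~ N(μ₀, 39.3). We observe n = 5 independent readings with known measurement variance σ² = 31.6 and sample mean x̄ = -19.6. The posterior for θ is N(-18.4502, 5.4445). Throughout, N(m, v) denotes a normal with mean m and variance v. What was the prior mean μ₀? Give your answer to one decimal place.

μ₀ = -11.3

With known observation variance, the Normal–Normal posterior has precision τ_n = τ₀ + n/σ² and mean μ_n = (τ₀μ₀ + (n/σ²)x̄)/τ_n.
Here τ₀ = 1/39.3 = 0.025445 and τ_data = 5/31.6 = 0.158228, so τ_n = 0.183673.
Rearranging for μ₀: μ₀ = (μ_n·τ_n − τ_data·x̄)/τ₀ = (-18.4502·0.183673 − 0.158228·-19.6) / 0.025445 = -0.287535/0.025445 ≈ -11.3.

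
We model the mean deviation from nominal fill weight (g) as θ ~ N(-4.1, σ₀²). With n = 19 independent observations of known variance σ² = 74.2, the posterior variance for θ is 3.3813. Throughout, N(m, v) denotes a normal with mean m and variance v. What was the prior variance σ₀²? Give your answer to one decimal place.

σ₀² = 25.2

For the Normal–Normal model with known σ², precisions add: τ_n = τ₀ + n/σ².
So 1/σ₀² = 1/3.3813 − 19/74.2 = 0.295744 − 0.256065 = 0.039679.
Hence σ₀² = 1/0.039679 ≈ 25.2.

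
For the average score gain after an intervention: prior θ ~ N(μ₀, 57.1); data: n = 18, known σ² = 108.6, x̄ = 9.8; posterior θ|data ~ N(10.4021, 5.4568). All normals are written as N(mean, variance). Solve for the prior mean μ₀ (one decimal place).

With known observation variance, the Normal–Normal posterior has precision τ_n = τ₀ + n/σ² and mean μ_n = (τ₀μ₀ + (n/σ²)x̄)/τ_n.
Here τ₀ = 1/57.1 = 0.017513 and τ_data = 18/108.6 = 0.165746, so τ_n = 0.183259.
Rearranging for μ₀: μ₀ = (μ_n·τ_n − τ_data·x̄)/τ₀ = (10.4021·0.183259 − 0.165746·9.8) / 0.017513 = 0.281968/0.017513 ≈ 16.1.

μ₀ = 16.1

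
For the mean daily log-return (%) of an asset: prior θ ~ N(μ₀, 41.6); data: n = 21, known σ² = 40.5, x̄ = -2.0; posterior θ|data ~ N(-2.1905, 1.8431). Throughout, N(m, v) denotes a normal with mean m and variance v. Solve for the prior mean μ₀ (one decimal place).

The posterior mean is a precision-weighted average: μ_n = (τ₀μ₀ + τ_data·x̄)/(τ₀+τ_data), with τ₀=1/σ₀² and τ_data=n/σ².
Here τ₀ = 1/41.6 = 0.024038 and τ_data = 21/40.5 = 0.518519, so τ_n = 0.542557.
Rearranging for μ₀: μ₀ = (μ_n·τ_n − τ_data·x̄)/τ₀ = (-2.1905·0.542557 − 0.518519·-2.0) / 0.024038 = -0.151433/0.024038 ≈ -6.3.

μ₀ = -6.3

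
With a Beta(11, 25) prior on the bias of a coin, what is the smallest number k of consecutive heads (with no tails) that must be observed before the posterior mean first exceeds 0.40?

k = 6

After k heads and 0 tails the posterior is Beta(11+k, 25), with mean (11+k)/(11+25+k).
Set (11+k)/(36+k) > 0.40 and solve: k > (0.40·36 − 11)/(1 − 0.40) = 5.667.
The smallest integer exceeding 5.667 is 6.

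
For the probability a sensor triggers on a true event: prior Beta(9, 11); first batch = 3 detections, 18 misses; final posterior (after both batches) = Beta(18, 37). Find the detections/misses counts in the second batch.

6 detections and 8 misses

Because Beta–binomial updating is additive in the counts, the combined data contributed (α_post−α_prior, β_post−β_prior) successes and failures.
Total across both batches: 18−9=9 detections, 37−11=26 misses.
Subtract the first batch: 9−3=6 detections and 26−18=8 misses.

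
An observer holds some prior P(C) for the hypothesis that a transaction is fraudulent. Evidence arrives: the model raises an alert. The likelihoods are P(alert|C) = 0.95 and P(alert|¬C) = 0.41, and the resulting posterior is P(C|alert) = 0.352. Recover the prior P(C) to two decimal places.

Bayes' rule in odds form gives O(C|E) = O(C)·[P(E|C)/P(E|¬C)], hence O(C) = O(C|E)/LR.
Posterior odds = 0.352/(1−0.352) = 0.5432. LR = 0.95/0.41 = 2.3171.
Prior odds = 0.5432/2.3171 = 0.2344, so P(C) = 0.2344/(1+0.2344) ≈ 0.19.

P(C) = 0.19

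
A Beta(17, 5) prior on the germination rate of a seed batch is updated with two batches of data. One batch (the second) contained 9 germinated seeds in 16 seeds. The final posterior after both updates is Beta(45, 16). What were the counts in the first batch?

19 germinated seeds and 4 non-germinating seeds

Sequential conjugate updates are equivalent to a single update on the pooled data, so total successes = posterior α − prior α and total failures = posterior β − prior β.
Total across both batches: 45−17=28 germinated seeds, 16−5=11 non-germinating seeds.
Subtract the second batch: 28−9=19 germinated seeds and 11−7=4 non-germinating seeds.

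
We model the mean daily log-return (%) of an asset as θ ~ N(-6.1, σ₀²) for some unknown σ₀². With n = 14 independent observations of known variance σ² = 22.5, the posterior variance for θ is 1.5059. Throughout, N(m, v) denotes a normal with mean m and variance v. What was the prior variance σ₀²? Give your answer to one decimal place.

σ₀² = 23.9

Posterior precision equals prior precision plus data precision: 1/σ_n² = 1/σ₀² + n/σ².
So 1/σ₀² = 1/1.5059 − 14/22.5 = 0.664055 − 0.622222 = 0.041833.
Hence σ₀² = 1/0.041833 ≈ 23.9.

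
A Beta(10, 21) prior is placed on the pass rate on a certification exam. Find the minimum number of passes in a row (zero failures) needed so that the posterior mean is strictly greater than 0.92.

k = 232

After k passes and 0 failures the posterior is Beta(10+k, 21), with mean (10+k)/(10+21+k).
Set (10+k)/(31+k) > 0.92 and solve: k > (0.92·31 − 10)/(1 − 0.92) = 231.500.
The smallest integer exceeding 231.500 is 232.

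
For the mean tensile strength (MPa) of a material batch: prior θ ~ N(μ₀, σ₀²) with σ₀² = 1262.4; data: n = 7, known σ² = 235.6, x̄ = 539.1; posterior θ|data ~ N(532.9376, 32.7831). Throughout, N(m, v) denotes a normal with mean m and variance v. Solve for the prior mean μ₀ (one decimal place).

μ₀ = 301.8

The posterior mean is a precision-weighted average: μ_n = (τ₀μ₀ + τ_data·x̄)/(τ₀+τ_data), with τ₀=1/σ₀² and τ_data=n/σ².
Here τ₀ = 1/1262.4 = 0.000792 and τ_data = 7/235.6 = 0.029711, so τ_n = 0.030503.
Rearranging for μ₀: μ₀ = (μ_n·τ_n − τ_data·x̄)/τ₀ = (532.9376·0.030503 − 0.029711·539.1) / 0.000792 = 0.238996/0.000792 ≈ 301.8.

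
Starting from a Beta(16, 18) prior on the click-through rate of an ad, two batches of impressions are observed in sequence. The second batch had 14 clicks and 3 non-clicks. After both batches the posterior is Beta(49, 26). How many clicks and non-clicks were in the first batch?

19 clicks and 5 non-clicks

Sequential conjugate updates are equivalent to a single update on the pooled data, so total successes = posterior α − prior α and total failures = posterior β − prior β.
Total across both batches: 49−16=33 clicks, 26−18=8 non-clicks.
Subtract the second batch: 33−14=19 clicks and 8−3=5 non-clicks.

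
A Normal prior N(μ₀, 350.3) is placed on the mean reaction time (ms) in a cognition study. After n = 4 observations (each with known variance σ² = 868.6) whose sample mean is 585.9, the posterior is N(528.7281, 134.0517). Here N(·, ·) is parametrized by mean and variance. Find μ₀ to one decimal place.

With known observation variance, the Normal–Normal posterior has precision τ_n = τ₀ + n/σ² and mean μ_n = (τ₀μ₀ + (n/σ²)x̄)/τ_n.
Here τ₀ = 1/350.3 = 0.002855 and τ_data = 4/868.6 = 0.004605, so τ_n = 0.007460.
Rearranging for μ₀: μ₀ = (μ_n·τ_n − τ_data·x̄)/τ₀ = (528.7281·0.007460 − 0.004605·585.9) / 0.002855 = 1.246242/0.002855 ≈ 436.5.

μ₀ = 436.5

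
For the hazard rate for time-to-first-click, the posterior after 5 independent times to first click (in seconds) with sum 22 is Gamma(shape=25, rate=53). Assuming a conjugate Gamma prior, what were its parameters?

Gamma(shape=20, rate=31)

Gamma–exponential conjugacy: posterior shape = α + n, posterior rate = β + Σtᵢ.
So α = 25 − 5 = 20 and β = 53 − 22 = 31.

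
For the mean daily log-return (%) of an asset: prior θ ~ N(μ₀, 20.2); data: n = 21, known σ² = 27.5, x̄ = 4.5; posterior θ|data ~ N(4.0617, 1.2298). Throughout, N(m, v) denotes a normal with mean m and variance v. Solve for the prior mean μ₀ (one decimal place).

With known observation variance, the Normal–Normal posterior has precision τ_n = τ₀ + n/σ² and mean μ_n = (τ₀μ₀ + (n/σ²)x̄)/τ_n.
Here τ₀ = 1/20.2 = 0.049505 and τ_data = 21/27.5 = 0.763636, so τ_n = 0.813141.
Rearranging for μ₀: μ₀ = (μ_n·τ_n − τ_data·x̄)/τ₀ = (4.0617·0.813141 − 0.763636·4.5) / 0.049505 = -0.133627/0.049505 ≈ -2.7.

μ₀ = -2.7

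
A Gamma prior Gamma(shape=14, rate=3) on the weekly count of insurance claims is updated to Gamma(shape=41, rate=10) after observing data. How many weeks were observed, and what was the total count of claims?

n = 7 weeks with total 27 claims

Gamma–Poisson conjugacy: posterior shape = α + Σxᵢ, posterior rate = β + n.
Matching: Σxᵢ = 41 − 14 = 27 and n = 10 − 3 = 7.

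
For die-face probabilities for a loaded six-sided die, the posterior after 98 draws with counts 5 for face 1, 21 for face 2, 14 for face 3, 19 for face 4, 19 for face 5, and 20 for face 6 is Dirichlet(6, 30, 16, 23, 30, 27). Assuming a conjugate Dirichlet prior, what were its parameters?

For a Dirichlet(α) prior with multinomial counts c, the posterior is Dirichlet(α + c) componentwise.
Subtract each count from the matching posterior parameter: 6−5=1, 30−21=9, 16−14=2, 23−19=4, 30−19=11, 27−20=7.

Dirichlet(1, 9, 2, 4, 11, 7)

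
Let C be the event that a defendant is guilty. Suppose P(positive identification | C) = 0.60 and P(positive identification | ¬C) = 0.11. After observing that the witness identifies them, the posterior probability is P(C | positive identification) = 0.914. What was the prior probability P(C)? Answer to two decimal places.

P(C) = 0.66

In odds form, posterior odds = prior odds × likelihood ratio, so prior odds = posterior odds ÷ LR.
Posterior odds = 0.914/(1−0.914) = 10.6279. LR = 0.60/0.11 = 5.4545.
Prior odds = 10.6279/5.4545 = 1.9485, so P(C) = 1.9485/(1+1.9485) ≈ 0.66.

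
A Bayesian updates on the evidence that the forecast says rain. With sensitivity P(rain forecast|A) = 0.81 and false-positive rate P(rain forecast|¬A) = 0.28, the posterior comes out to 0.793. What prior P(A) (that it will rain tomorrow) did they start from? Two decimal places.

P(A) = 0.57

In odds form, posterior odds = prior odds × likelihood ratio, so prior odds = posterior odds ÷ LR.
Posterior odds = 0.793/(1−0.793) = 3.8309. LR = 0.81/0.28 = 2.8929.
Prior odds = 3.8309/2.8929 = 1.3242, so P(A) = 1.3242/(1+1.3242) ≈ 0.57.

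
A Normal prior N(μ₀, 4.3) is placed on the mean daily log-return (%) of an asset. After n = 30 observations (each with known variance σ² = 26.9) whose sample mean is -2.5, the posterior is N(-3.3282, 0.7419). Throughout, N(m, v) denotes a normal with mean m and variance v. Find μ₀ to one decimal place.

The posterior mean is a precision-weighted average: μ_n = (τ₀μ₀ + τ_data·x̄)/(τ₀+τ_data), with τ₀=1/σ₀² and τ_data=n/σ².
Here τ₀ = 1/4.3 = 0.232558 and τ_data = 30/26.9 = 1.115242, so τ_n = 1.347800.
Rearranging for μ₀: μ₀ = (μ_n·τ_n − τ_data·x̄)/τ₀ = (-3.3282·1.347800 − 1.115242·-2.5) / 0.232558 = -1.697643/0.232558 ≈ -7.3.

μ₀ = -7.3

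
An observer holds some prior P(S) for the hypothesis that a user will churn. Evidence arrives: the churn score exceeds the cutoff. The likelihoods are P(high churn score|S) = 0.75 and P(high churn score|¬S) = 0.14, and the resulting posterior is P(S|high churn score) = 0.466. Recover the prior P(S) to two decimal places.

In odds form, posterior odds = prior odds × likelihood ratio, so prior odds = posterior odds ÷ LR.
Posterior odds = 0.466/(1−0.466) = 0.8727. LR = 0.75/0.14 = 5.3571.
Prior odds = 0.8727/5.3571 = 0.1629, so P(S) = 0.1629/(1+0.1629) ≈ 0.14.

P(S) = 0.14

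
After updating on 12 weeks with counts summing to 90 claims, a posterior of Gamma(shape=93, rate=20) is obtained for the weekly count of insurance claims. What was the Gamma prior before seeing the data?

Gamma(shape=3, rate=8)

A Gamma(α, β) prior (rate parametrization) on a Poisson rate with n observations summing to S gives posterior Gamma(α+S, β+n).
So α = 93 − 90 = 3 and β = 20 − 12 = 8.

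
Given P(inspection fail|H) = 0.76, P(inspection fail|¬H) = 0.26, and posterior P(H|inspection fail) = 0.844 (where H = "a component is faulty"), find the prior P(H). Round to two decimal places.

Bayes' rule in odds form gives O(H|E) = O(H)·[P(E|H)/P(E|¬H)], hence O(H) = O(H|E)/LR.
Posterior odds = 0.844/(1−0.844) = 5.4103. LR = 0.76/0.26 = 2.9231.
Prior odds = 5.4103/2.9231 = 1.8509, so P(H) = 1.8509/(1+1.8509) ≈ 0.65.

P(H) = 0.65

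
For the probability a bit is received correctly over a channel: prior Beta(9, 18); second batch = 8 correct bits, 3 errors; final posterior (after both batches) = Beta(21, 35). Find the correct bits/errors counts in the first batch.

4 correct bits and 14 errors

Because Beta–binomial updating is additive in the counts, the combined data contributed (α_post−α_prior, β_post−β_prior) successes and failures.
Total across both batches: 21−9=12 correct bits, 35−18=17 errors.
Subtract the second batch: 12−8=4 correct bits and 17−3=14 errors.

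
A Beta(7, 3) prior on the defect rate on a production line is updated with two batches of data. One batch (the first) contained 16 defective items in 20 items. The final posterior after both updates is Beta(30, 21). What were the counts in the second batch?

Sequential conjugate updates are equivalent to a single update on the pooled data, so total successes = posterior α − prior α and total failures = posterior β − prior β.
Total across both batches: 30−7=23 defective items, 21−3=18 good items.
Subtract the first batch: 23−16=7 defective items and 18−4=14 good items.

7 defective items and 14 good items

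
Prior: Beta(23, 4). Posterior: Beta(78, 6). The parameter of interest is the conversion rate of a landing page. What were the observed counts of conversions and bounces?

Under Beta–binomial conjugacy the posterior parameters are (a+s, b+f).
So s = 78 − 23 = 55 and f = 6 − 4 = 2.

55 conversions and 2 bounces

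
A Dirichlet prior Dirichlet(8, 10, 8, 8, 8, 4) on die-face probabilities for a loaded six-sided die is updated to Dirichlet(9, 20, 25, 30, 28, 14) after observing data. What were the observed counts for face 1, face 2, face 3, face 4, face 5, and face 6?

counts (1, 10, 17, 22, 20, 10)

For a Dirichlet(α) prior with multinomial counts c, the posterior is Dirichlet(α + c) componentwise.
Counts are posterior − prior componentwise: 9−8=1, 20−10=10, 25−8=17, 30−8=22, 28−8=20, 14−4=10.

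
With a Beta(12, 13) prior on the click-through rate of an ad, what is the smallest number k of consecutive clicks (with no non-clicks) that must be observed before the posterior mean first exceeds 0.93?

k = 161

After k clicks and 0 non-clicks the posterior is Beta(12+k, 13), with mean (12+k)/(12+13+k).
Set (12+k)/(25+k) > 0.93 and solve: k > (0.93·25 − 12)/(1 − 0.93) = 160.714.
The smallest integer exceeding 160.714 is 161, and checking k=161: (173)/(186) = 0.9301 > 0.93.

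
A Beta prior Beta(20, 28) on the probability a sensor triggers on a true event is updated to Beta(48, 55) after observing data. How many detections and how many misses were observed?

28 detections and 27 misses

Beta is conjugate to the binomial likelihood: posterior = Beta(α+s, β+f).
Match parameters: s=48−20=28, f=55−28=27.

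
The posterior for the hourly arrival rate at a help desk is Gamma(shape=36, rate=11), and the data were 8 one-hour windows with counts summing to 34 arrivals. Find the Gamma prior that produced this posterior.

Gamma(shape=2, rate=3)

Gamma–Poisson conjugacy: posterior shape = α + Σxᵢ, posterior rate = β + n.
So α = 36 − 34 = 2 and β = 11 − 8 = 3.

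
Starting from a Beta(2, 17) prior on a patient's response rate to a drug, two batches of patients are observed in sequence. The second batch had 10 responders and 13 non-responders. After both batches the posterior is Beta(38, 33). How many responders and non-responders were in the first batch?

Sequential conjugate updates are equivalent to a single update on the pooled data, so total successes = posterior α − prior α and total failures = posterior β − prior β.
Total across both batches: 38−2=36 responders, 33−17=16 non-responders.
Subtract the second batch: 36−10=26 responders and 16−13=3 non-responders.

26 responders and 3 non-responders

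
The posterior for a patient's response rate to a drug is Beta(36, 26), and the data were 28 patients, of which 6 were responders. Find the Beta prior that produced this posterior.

Under Beta–binomial conjugacy the posterior parameters are (a+s, b+f).
So a = 36 − 6 = 30 and b = 26 − 22 = 4.

Beta(30, 4)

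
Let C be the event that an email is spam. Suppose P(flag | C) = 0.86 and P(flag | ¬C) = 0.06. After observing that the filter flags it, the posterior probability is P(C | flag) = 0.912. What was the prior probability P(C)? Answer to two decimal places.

P(C) = 0.42

Bayes' rule in odds form gives O(C|E) = O(C)·[P(E|C)/P(E|¬C)], hence O(C) = O(C|E)/LR.
Posterior odds = 0.912/(1−0.912) = 10.3636. LR = 0.86/0.06 = 14.3333.
Prior odds = 10.3636/14.3333 = 0.7230, so P(C) = 0.7230/(1+0.7230) ≈ 0.42.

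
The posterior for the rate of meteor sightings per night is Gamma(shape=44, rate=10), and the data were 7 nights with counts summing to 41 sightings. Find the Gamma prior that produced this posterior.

Gamma(shape=3, rate=3)

Gamma–Poisson conjugacy: posterior shape = α + Σxᵢ, posterior rate = β + n.
So α = 44 − 41 = 3 and β = 10 − 7 = 3.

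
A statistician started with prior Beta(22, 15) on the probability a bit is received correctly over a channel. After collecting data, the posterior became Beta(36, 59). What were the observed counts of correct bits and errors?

14 correct bits and 44 errors

A Beta(a, b) prior with s successes and f failures in binomial data gives a Beta(a+s, b+f) posterior.
So s = 36 − 22 = 14 and f = 59 − 15 = 44.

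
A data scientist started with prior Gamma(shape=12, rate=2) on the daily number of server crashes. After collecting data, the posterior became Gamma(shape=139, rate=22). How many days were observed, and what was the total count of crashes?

A Gamma(α, β) prior (rate parametrization) on a Poisson rate with n observations summing to S gives posterior Gamma(α+S, β+n).
Matching: Σxᵢ = 139 − 12 = 127 and n = 22 − 2 = 20.

n = 20 days with total 127 crashes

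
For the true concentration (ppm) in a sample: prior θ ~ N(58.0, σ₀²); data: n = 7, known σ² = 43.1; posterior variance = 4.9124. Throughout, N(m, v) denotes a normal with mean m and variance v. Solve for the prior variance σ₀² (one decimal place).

Posterior precision equals prior precision plus data precision: 1/σ_n² = 1/σ₀² + n/σ².
So 1/σ₀² = 1/4.9124 − 7/43.1 = 0.203566 − 0.162413 = 0.041153.
Hence σ₀² = 1/0.041153 ≈ 24.3.

σ₀² = 24.3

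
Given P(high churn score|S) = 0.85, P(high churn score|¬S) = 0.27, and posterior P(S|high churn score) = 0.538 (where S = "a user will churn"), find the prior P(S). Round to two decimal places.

In odds form, posterior odds = prior odds × likelihood ratio, so prior odds = posterior odds ÷ LR.
Posterior odds = 0.538/(1−0.538) = 1.1645. LR = 0.85/0.27 = 3.1481.
Prior odds = 1.1645/3.1481 = 0.3699, so P(S) = 0.3699/(1+0.3699) ≈ 0.27.

P(S) = 0.27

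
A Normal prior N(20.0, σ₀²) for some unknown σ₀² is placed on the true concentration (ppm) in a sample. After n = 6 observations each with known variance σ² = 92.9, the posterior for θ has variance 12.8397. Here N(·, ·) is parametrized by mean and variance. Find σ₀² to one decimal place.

σ₀² = 75.2

Posterior precision equals prior precision plus data precision: 1/σ_n² = 1/σ₀² + n/σ².
So 1/σ₀² = 1/12.8397 − 6/92.9 = 0.077883 − 0.064586 = 0.013297.
Hence σ₀² = 1/0.013297 ≈ 75.2.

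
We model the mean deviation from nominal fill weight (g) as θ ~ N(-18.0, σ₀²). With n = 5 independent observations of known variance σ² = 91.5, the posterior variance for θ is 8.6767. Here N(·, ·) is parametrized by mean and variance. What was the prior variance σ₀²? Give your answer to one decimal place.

σ₀² = 16.5

Posterior precision equals prior precision plus data precision: 1/σ_n² = 1/σ₀² + n/σ².
So 1/σ₀² = 1/8.6767 − 5/91.5 = 0.115251 − 0.054645 = 0.060606.
Hence σ₀² = 1/0.060606 ≈ 16.5.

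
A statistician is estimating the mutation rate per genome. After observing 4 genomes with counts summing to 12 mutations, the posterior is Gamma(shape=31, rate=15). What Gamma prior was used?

Gamma(shape=19, rate=11)

A Gamma(α, β) prior (rate parametrization) on a Poisson rate with n observations summing to S gives posterior Gamma(α+S, β+n).
So α = 31 − 12 = 19 and β = 15 − 4 = 11.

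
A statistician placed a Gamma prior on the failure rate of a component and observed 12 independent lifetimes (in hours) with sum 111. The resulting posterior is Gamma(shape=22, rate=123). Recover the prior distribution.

Gamma(shape=10, rate=12)

For an exponential likelihood with a Gamma(α, β) prior on the rate, n observations with total T give posterior Gamma(α+n, β+T).
So α = 22 − 12 = 10 and β = 123 − 111 = 12.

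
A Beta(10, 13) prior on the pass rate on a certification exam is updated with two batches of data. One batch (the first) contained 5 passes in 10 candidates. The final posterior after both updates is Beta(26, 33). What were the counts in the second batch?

Because Beta–binomial updating is additive in the counts, the combined data contributed (α_post−α_prior, β_post−β_prior) successes and failures.
Total across both batches: 26−10=16 passes, 33−13=20 failures.
Subtract the first batch: 16−5=11 passes and 20−5=15 failures.

11 passes and 15 failures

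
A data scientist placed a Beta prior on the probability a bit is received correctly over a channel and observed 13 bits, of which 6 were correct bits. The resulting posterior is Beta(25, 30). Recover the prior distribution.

Under Beta–binomial conjugacy the posterior parameters are (α+s, β+f).
Subtract the data counts: 25−6=19, 30−7=23.

Beta(19, 23)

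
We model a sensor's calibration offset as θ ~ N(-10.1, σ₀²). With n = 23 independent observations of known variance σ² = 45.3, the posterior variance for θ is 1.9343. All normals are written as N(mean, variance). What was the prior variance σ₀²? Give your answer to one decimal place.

For the Normal–Normal model with known σ², precisions add: τ_n = τ₀ + n/σ².
So 1/σ₀² = 1/1.9343 − 23/45.3 = 0.516983 − 0.507726 = 0.009257.
Hence σ₀² = 1/0.009257 ≈ 108.0.

σ₀² = 108.0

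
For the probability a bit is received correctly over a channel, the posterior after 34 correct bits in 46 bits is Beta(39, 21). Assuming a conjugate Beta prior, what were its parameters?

Beta(5, 9)

Under Beta–binomial conjugacy the posterior parameters are (a+s, b+f).
Subtract the data counts: 39−34=5, 21−12=9.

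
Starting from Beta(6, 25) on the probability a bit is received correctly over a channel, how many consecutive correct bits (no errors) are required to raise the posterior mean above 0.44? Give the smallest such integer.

After k correct bits and 0 errors the posterior is Beta(6+k, 25), with mean (6+k)/(6+25+k).
Set (6+k)/(31+k) > 0.44 and solve: k > (0.44·31 − 6)/(1 − 0.44) = 13.643.
The smallest integer exceeding 13.643 is 14.

k = 14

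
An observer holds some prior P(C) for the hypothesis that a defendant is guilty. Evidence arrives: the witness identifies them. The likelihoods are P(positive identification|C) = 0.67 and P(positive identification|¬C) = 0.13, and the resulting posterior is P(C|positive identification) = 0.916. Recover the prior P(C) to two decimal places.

P(C) = 0.68

Bayes' rule in odds form gives O(C|E) = O(C)·[P(E|C)/P(E|¬C)], hence O(C) = O(C|E)/LR.
Posterior odds = 0.916/(1−0.916) = 10.9048. LR = 0.67/0.13 = 5.1538.
Prior odds = 10.9048/5.1538 = 2.1159, so P(C) = 2.1159/(1+2.1159) ≈ 0.68.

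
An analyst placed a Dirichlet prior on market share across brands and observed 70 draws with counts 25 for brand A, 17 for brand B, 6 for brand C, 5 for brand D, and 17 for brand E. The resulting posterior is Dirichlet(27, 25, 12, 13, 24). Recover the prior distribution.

Dirichlet(2, 8, 6, 8, 7)

For a Dirichlet(α) prior with multinomial counts c, the posterior is Dirichlet(α + c) componentwise.
Subtract each count from the matching posterior parameter: 27−25=2, 25−17=8, 12−6=6, 13−5=8, 24−17=7.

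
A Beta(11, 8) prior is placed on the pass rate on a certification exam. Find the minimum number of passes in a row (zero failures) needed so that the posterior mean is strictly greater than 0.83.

After k passes and 0 failures the posterior is Beta(11+k, 8), with mean (11+k)/(11+8+k).
Set (11+k)/(19+k) > 0.83 and solve: k > (0.83·19 − 11)/(1 − 0.83) = 28.059.
The smallest integer exceeding 28.059 is 29.

k = 29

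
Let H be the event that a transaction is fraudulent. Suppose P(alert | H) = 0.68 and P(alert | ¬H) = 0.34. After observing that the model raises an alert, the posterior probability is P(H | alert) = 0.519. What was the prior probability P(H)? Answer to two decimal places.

P(H) = 0.35

In odds form, posterior odds = prior odds × likelihood ratio, so prior odds = posterior odds ÷ LR.
Posterior odds = 0.519/(1−0.519) = 1.0790. LR = 0.68/0.34 = 2.0000.
Prior odds = 1.0790/2.0000 = 0.5395, so P(H) = 0.5395/(1+0.5395) ≈ 0.35.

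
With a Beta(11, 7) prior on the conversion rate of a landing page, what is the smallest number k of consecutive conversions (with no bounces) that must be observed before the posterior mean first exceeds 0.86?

k = 33

After k conversions and 0 bounces the posterior is Beta(11+k, 7), with mean (11+k)/(11+7+k).
Set (11+k)/(18+k) > 0.86 and solve: k > (0.86·18 − 11)/(1 − 0.86) = 32.000.
The smallest integer exceeding 32.000 is 33, and checking k=33: (44)/(51) = 0.8627 > 0.86.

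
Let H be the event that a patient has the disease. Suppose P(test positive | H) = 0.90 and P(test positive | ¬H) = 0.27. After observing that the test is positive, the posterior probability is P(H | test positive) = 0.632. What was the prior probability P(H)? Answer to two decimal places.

P(H) = 0.34

Bayes' rule in odds form gives O(H|E) = O(H)·[P(E|H)/P(E|¬H)], hence O(H) = O(H|E)/LR.
Posterior odds = 0.632/(1−0.632) = 1.7174. LR = 0.90/0.27 = 3.3333.
Prior odds = 1.7174/3.3333 = 0.5152, so P(H) = 0.5152/(1+0.5152) ≈ 0.34.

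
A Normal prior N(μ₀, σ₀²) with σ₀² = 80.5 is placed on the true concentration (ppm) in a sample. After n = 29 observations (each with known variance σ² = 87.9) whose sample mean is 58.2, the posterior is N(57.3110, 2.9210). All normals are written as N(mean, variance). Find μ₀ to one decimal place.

μ₀ = 33.7

The posterior mean is a precision-weighted average: μ_n = (τ₀μ₀ + τ_data·x̄)/(τ₀+τ_data), with τ₀=1/σ₀² and τ_data=n/σ².
Here τ₀ = 1/80.5 = 0.012422 and τ_data = 29/87.9 = 0.329920, so τ_n = 0.342342.
Rearranging for μ₀: μ₀ = (μ_n·τ_n − τ_data·x̄)/τ₀ = (57.3110·0.342342 − 0.329920·58.2) / 0.012422 = 0.418618/0.012422 ≈ 33.7.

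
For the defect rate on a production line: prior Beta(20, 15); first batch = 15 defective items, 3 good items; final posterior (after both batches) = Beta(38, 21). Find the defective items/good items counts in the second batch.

Because Beta–binomial updating is additive in the counts, the combined data contributed (α_post−α_prior, β_post−β_prior) successes and failures.
Total across both batches: 38−20=18 defective items, 21−15=6 good items.
Subtract the first batch: 18−15=3 defective items and 6−3=3 good items.

3 defective items and 3 good items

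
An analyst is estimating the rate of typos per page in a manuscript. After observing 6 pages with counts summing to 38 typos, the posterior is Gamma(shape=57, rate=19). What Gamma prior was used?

Gamma(shape=19, rate=13)

Gamma–Poisson conjugacy: posterior shape = α + Σxᵢ, posterior rate = β + n.
So α = 57 − 38 = 19 and β = 19 − 6 = 13.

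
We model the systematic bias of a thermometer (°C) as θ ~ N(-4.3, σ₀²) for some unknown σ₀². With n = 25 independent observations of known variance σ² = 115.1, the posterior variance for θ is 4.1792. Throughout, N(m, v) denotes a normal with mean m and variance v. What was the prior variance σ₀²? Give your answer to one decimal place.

σ₀² = 45.3

Posterior precision equals prior precision plus data precision: 1/σ_n² = 1/σ₀² + n/σ².
So 1/σ₀² = 1/4.1792 − 25/115.1 = 0.239280 − 0.217202 = 0.022078.
Hence σ₀² = 1/0.022078 ≈ 45.3.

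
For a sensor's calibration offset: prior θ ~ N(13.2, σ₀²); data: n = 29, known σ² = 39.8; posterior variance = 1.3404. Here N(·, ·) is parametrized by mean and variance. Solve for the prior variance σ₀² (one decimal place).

σ₀² = 57.5

Posterior precision equals prior precision plus data precision: 1/σ_n² = 1/σ₀² + n/σ².
So 1/σ₀² = 1/1.3404 − 29/39.8 = 0.746046 − 0.728643 = 0.017403.
Hence σ₀² = 1/0.017403 ≈ 57.5.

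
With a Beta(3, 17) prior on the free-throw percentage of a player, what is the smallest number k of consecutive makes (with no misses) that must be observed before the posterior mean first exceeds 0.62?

k = 25

After k makes and 0 misses the posterior is Beta(3+k, 17), with mean (3+k)/(3+17+k).
Set (3+k)/(20+k) > 0.62 and solve: k > (0.62·20 − 3)/(1 − 0.62) = 24.737.
The smallest integer exceeding 24.737 is 25.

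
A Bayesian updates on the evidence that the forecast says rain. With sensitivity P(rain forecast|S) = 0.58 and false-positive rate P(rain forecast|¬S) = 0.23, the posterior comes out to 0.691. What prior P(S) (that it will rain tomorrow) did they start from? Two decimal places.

Bayes' rule in odds form gives O(S|E) = O(S)·[P(E|S)/P(E|¬S)], hence O(S) = O(S|E)/LR.
Posterior odds = 0.691/(1−0.691) = 2.2362. LR = 0.58/0.23 = 2.5217.
Prior odds = 2.2362/2.5217 = 0.8868, so P(S) = 0.8868/(1+0.8868) ≈ 0.47.

P(S) = 0.47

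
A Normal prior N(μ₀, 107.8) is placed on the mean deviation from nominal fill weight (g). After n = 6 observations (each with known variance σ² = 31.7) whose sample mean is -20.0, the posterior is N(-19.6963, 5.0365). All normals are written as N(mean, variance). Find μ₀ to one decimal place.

μ₀ = -13.5

With known observation variance, the Normal–Normal posterior has precision τ_n = τ₀ + n/σ² and mean μ_n = (τ₀μ₀ + (n/σ²)x̄)/τ_n.
Here τ₀ = 1/107.8 = 0.009276 and τ_data = 6/31.7 = 0.189274, so τ_n = 0.198550.
Rearranging for μ₀: μ₀ = (μ_n·τ_n − τ_data·x̄)/τ₀ = (-19.6963·0.198550 − 0.189274·-20.0) / 0.009276 = -0.125220/0.009276 ≈ -13.5.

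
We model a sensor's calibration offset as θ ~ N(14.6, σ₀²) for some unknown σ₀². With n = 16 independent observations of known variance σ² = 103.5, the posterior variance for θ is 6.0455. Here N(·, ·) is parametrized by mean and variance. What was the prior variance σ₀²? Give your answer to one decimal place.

σ₀² = 92.4

For the Normal–Normal model with known σ², precisions add: τ_n = τ₀ + n/σ².
So 1/σ₀² = 1/6.0455 − 16/103.5 = 0.165412 − 0.154589 = 0.010823.
Hence σ₀² = 1/0.010823 ≈ 92.4.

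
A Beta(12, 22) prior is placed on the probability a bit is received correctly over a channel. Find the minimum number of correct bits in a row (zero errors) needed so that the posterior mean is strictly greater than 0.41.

k = 4

After k correct bits and 0 errors the posterior is Beta(12+k, 22), with mean (12+k)/(12+22+k).
Set (12+k)/(34+k) > 0.41 and solve: k > (0.41·34 − 12)/(1 − 0.41) = 3.288.
The smallest integer exceeding 3.288 is 4.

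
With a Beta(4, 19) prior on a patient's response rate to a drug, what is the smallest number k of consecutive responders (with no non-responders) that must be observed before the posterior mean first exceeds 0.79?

After k responders and 0 non-responders the posterior is Beta(4+k, 19), with mean (4+k)/(4+19+k).
Set (4+k)/(23+k) > 0.79 and solve: k > (0.79·23 − 4)/(1 − 0.79) = 67.476.
The smallest integer exceeding 67.476 is 68.

k = 68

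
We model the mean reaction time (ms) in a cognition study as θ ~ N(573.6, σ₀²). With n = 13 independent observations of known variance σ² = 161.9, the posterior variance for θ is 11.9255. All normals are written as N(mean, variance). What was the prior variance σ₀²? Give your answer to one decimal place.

σ₀² = 281.1

Posterior precision equals prior precision plus data precision: 1/σ_n² = 1/σ₀² + n/σ².
So 1/σ₀² = 1/11.9255 − 13/161.9 = 0.083854 − 0.080296 = 0.003558.
Hence σ₀² = 1/0.003558 ≈ 281.1.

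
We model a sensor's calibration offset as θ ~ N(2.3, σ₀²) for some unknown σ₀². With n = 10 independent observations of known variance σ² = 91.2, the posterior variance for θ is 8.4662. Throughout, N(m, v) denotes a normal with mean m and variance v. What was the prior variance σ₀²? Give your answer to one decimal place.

σ₀² = 118.1

Posterior precision equals prior precision plus data precision: 1/σ_n² = 1/σ₀² + n/σ².
So 1/σ₀² = 1/8.4662 − 10/91.2 = 0.118117 − 0.109649 = 0.008468.
Hence σ₀² = 1/0.008468 ≈ 118.1.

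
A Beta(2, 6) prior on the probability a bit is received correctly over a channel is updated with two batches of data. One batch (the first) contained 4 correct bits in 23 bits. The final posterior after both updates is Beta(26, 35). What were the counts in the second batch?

Sequential conjugate updates are equivalent to a single update on the pooled data, so total successes = posterior α − prior α and total failures = posterior β − prior β.
Total across both batches: 26−2=24 correct bits, 35−6=29 errors.
Subtract the first batch: 24−4=20 correct bits and 29−19=10 errors.

20 correct bits and 10 errors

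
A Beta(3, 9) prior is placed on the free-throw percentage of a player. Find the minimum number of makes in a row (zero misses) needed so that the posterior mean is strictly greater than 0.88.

After k makes and 0 misses the posterior is Beta(3+k, 9), with mean (3+k)/(3+9+k).
Set (3+k)/(12+k) > 0.88 and solve: k > (0.88·12 − 3)/(1 − 0.88) = 63.000.
The smallest integer exceeding 63.000 is 64, and checking k=64: (67)/(76) = 0.8816 > 0.88.

k = 64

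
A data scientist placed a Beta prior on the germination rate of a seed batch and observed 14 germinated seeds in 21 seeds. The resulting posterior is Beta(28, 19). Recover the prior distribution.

Beta(14, 12)

A Beta(α, β) prior with s successes and f failures in binomial data gives a Beta(α+s, β+f) posterior.
Subtract the data counts: 28−14=14, 19−7=12.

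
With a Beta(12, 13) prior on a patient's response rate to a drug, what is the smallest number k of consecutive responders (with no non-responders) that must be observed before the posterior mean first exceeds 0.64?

After k responders and 0 non-responders the posterior is Beta(12+k, 13), with mean (12+k)/(12+13+k).
Set (12+k)/(25+k) > 0.64 and solve: k > (0.64·25 − 12)/(1 − 0.64) = 11.111.
The smallest integer exceeding 11.111 is 12.

k = 12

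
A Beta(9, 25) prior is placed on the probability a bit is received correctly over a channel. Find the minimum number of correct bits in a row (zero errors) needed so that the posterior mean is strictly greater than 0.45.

After k correct bits and 0 errors the posterior is Beta(9+k, 25), with mean (9+k)/(9+25+k).
Set (9+k)/(34+k) > 0.45 and solve: k > (0.45·34 − 9)/(1 − 0.45) = 11.455.
The smallest integer exceeding 11.455 is 12, and checking k=12: (21)/(46) = 0.4565 > 0.45.

k = 12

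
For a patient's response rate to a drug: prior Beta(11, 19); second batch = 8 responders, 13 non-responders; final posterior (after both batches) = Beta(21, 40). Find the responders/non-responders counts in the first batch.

2 responders and 8 non-responders

Sequential conjugate updates are equivalent to a single update on the pooled data, so total successes = posterior α − prior α and total failures = posterior β − prior β.
Total across both batches: 21−11=10 responders, 40−19=21 non-responders.
Subtract the second batch: 10−8=2 responders and 21−13=8 non-responders.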